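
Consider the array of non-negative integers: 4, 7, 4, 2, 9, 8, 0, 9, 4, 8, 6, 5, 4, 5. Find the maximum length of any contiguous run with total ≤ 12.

2

→ 4: sum 4, len 1
→ 7: sum 11, len 2
→ 4 (dropped 4): sum 11, len 2
→ 2 (dropped 7): sum 6, len 2
→ 9 (dropped 4): sum 11, len 2
→ 8 (dropped 2, 9): sum 8, len 1
→ 0: sum 8, len 2
→ 9 (dropped 8): sum 9, len 2
→ 4 (dropped 0, 9): sum 4, len 1
→ 8: sum 12, len 2
→ 6 (dropped 4, 8): sum 6, len 1
→ 5: sum 11, len 2
→ 4 (dropped 6): sum 9, len 2
→ 5 (dropped 5): sum 9, len 2
Longest length seen: 2.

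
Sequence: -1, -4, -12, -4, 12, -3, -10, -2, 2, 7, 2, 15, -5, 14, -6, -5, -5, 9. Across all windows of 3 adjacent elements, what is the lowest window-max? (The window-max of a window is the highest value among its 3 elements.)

-5

(-1, -4, -12) → max -1
(-4, -12, -4) → max -4
(-12, -4, 12) → max 12
(-4, 12, -3) → max 12
(12, -3, -10) → max 12
(-3, -10, -2) → max -2
(-10, -2, 2) → max 2
(-2, 2, 7) → max 7
(2, 7, 2) → max 7
(7, 2, 15) → max 15
(2, 15, -5) → max 15
(15, -5, 14) → max 15
(-5, 14, -6) → max 14
(14, -6, -5) → max 14
(-6, -5, -5) → max -5
(-5, -5, 9) → max 9
Lowest of these is -5.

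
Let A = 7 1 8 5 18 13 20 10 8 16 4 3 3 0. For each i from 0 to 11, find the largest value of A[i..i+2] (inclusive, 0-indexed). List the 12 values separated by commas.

[7, 1, 8] → max 8
[1, 8, 5] → max 8
[8, 5, 18] → max 18
[5, 18, 13] → max 18
[18, 13, 20] → max 20
[13, 20, 10] → max 20
[20, 10, 8] → max 20
[10, 8, 16] → max 16
[8, 16, 4] → max 16
[16, 4, 3] → max 16
[4, 3, 3] → max 4
[3, 3, 0] → max 3

8, 8, 18, 18, 20, 20, 20, 16, 16, 16, 4, 3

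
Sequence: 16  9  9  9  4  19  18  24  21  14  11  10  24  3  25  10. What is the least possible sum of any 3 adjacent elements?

22

16 9 9 → sum 34
9 9 9 → sum 27
9 9 4 → sum 22
9 4 19 → sum 32
4 19 18 → sum 41
19 18 24 → sum 61
18 24 21 → sum 63
24 21 14 → sum 59
21 14 11 → sum 46
14 11 10 → sum 35
11 10 24 → sum 45
10 24 3 → sum 37
24 3 25 → sum 52
3 25 10 → sum 38
Least of these is 22.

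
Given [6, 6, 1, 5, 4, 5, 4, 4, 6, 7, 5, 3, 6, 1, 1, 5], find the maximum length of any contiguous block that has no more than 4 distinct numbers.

9

add 6: window [6] (1 distinct), len 1
add 6: window [6, 6] (1 distinct), len 2
add 1: window [6, 6, 1] (2 distinct), len 3
add 5: window [6, 6, 1, 5] (3 distinct), len 4
add 4: window [6, 6, 1, 5, 4] (4 distinct), len 5
add 5: window [6, 6, 1, 5, 4, 5] (4 distinct), len 6
add 4: window [6, 6, 1, 5, 4, 5, 4] (4 distinct), len 7
add 4: window [6, 6, 1, 5, 4, 5, 4, 4] (4 distinct), len 8
add 6: window [6, 6, 1, 5, 4, 5, 4, 4, 6] (4 distinct), len 9
add 7: window [5, 4, 5, 4, 4, 6, 7] (4 distinct), len 7
add 5: window [5, 4, 5, 4, 4, 6, 7, 5] (4 distinct), len 8
add 3: window [6, 7, 5, 3] (4 distinct), len 4
add 6: window [6, 7, 5, 3, 6] (4 distinct), len 5
add 1: window [5, 3, 6, 1] (4 distinct), len 4
add 1: window [5, 3, 6, 1, 1] (4 distinct), len 5
add 5: window [5, 3, 6, 1, 1, 5] (4 distinct), len 6
Longest length with ≤4 distinct: 9.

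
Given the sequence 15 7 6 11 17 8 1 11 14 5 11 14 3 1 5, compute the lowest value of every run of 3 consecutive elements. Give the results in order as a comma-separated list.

6, 6, 6, 8, 1, 1, 1, 5, 5, 5, 3, 1, 1

Sliding a size-3 window across the 15 values:
15 7 6 → min 6
7 6 11 → min 6
6 11 17 → min 6
11 17 8 → min 8
17 8 1 → min 1
8 1 11 → min 1
1 11 14 → min 1
11 14 5 → min 5
14 5 11 → min 5
5 11 14 → min 5
11 14 3 → min 3
14 3 1 → min 1
3 1 5 → min 1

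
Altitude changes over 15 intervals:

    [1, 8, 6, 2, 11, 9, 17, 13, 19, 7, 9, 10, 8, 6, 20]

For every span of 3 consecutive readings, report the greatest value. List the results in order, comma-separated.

Sliding a size-3 window across the 15 values:
1 8 6 → max 8
8 6 2 → max 8
6 2 11 → max 11
2 11 9 → max 11
11 9 17 → max 17
9 17 13 → max 17
17 13 19 → max 19
13 19 7 → max 19
19 7 9 → max 19
7 9 10 → max 10
9 10 8 → max 10
10 8 6 → max 10
8 6 20 → max 20

8, 8, 11, 11, 17, 17, 19, 19, 19, 10, 10, 10, 20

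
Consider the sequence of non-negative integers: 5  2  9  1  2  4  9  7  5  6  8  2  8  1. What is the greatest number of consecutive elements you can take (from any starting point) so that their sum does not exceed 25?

→ 5: sum 5, len 1
→ 2: sum 7, len 2
→ 9: sum 16, len 3
→ 1: sum 17, len 4
→ 2: sum 19, len 5
→ 4: sum 23, len 6
→ 9 (dropped 5, 2): sum 25, len 5
→ 7 (dropped 9): sum 23, len 5
→ 5 (dropped 1, 2): sum 25, len 4
→ 6 (dropped 4, 9): sum 18, len 3
→ 8 (dropped 7): sum 19, len 3
→ 2: sum 21, len 4
→ 8 (dropped 5): sum 24, len 4
→ 1: sum 25, len 5
Longest length seen: 6.

6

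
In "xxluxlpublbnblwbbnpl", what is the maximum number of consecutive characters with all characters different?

5

add x: [x] len 1
add x (repeat x, move left end past it): [x] len 1
add l: [x, l] len 2
add u: [x, l, u] len 3
add x (repeat x, move left end past it): [l, u, x] len 3
add l (repeat l, move left end past it): [u, x, l] len 3
add p: [u, x, l, p] len 4
add u (repeat u, move left end past it): [x, l, p, u] len 4
add b: [x, l, p, u, b] len 5
add l (repeat l, move left end past it): [p, u, b, l] len 4
add b (repeat b, move left end past it): [l, b] len 2
add n: [l, b, n] len 3
add b (repeat b, move left end past it): [n, b] len 2
add l: [n, b, l] len 3
add w: [n, b, l, w] len 4
add b (repeat b, move left end past it): [l, w, b] len 3
add b (repeat b, move left end past it): [b] len 1
add n: [b, n] len 2
add p: [b, n, p] len 3
add l: [b, n, p, l] len 4
Longest all-distinct length: 5.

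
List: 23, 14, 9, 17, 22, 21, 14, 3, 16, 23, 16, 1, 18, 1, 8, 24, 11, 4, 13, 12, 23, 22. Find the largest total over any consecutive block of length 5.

(23, 14, 9, 17, 22) → sum 85
(14, 9, 17, 22, 21) → sum 83
(9, 17, 22, 21, 14) → sum 83
(17, 22, 21, 14, 3) → sum 77
(22, 21, 14, 3, 16) → sum 76
(21, 14, 3, 16, 23) → sum 77
(14, 3, 16, 23, 16) → sum 72
(3, 16, 23, 16, 1) → sum 59
(16, 23, 16, 1, 18) → sum 74
(23, 16, 1, 18, 1) → sum 59
(16, 1, 18, 1, 8) → sum 44
(1, 18, 1, 8, 24) → sum 52
(18, 1, 8, 24, 11) → sum 62
(1, 8, 24, 11, 4) → sum 48
(8, 24, 11, 4, 13) → sum 60
(24, 11, 4, 13, 12) → sum 64
(11, 4, 13, 12, 23) → sum 63
(4, 13, 12, 23, 22) → sum 74
Largest of these is 85.

85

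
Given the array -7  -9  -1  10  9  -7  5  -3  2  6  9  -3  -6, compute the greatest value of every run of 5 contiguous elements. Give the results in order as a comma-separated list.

10, 10, 10, 10, 9, 6, 9, 9, 9

Sliding a size-5 window across the 13 values:
(-7, -9, -1, 10, 9) → max 10
(-9, -1, 10, 9, -7) → max 10
(-1, 10, 9, -7, 5) → max 10
(10, 9, -7, 5, -3) → max 10
(9, -7, 5, -3, 2) → max 9
(-7, 5, -3, 2, 6) → max 6
(5, -3, 2, 6, 9) → max 9
(-3, 2, 6, 9, -3) → max 9
(2, 6, 9, -3, -6) → max 9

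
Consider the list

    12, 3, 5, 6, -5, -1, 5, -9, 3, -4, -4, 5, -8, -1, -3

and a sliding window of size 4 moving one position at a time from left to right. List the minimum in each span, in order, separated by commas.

3, -5, -5, -5, -9, -9, -9, -9, -4, -8, -8, -8

12 3 5 6 → min 3
3 5 6 -5 → min -5
5 6 -5 -1 → min -5
6 -5 -1 5 → min -5
-5 -1 5 -9 → min -9
-1 5 -9 3 → min -9
5 -9 3 -4 → min -9
-9 3 -4 -4 → min -9
3 -4 -4 5 → min -4
-4 -4 5 -8 → min -8
-4 5 -8 -1 → min -8
5 -8 -1 -3 → min -8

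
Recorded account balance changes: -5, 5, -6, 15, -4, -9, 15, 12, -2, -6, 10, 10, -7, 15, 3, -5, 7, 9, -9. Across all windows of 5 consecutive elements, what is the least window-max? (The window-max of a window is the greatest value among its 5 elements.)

(-5, 5, -6, 15, -4) → max 15
(5, -6, 15, -4, -9) → max 15
(-6, 15, -4, -9, 15) → max 15
(15, -4, -9, 15, 12) → max 15
(-4, -9, 15, 12, -2) → max 15
(-9, 15, 12, -2, -6) → max 15
(15, 12, -2, -6, 10) → max 15
(12, -2, -6, 10, 10) → max 12
(-2, -6, 10, 10, -7) → max 10
(-6, 10, 10, -7, 15) → max 15
(10, 10, -7, 15, 3) → max 15
(10, -7, 15, 3, -5) → max 15
(-7, 15, 3, -5, 7) → max 15
(15, 3, -5, 7, 9) → max 15
(3, -5, 7, 9, -9) → max 9
Least of these is 9.

9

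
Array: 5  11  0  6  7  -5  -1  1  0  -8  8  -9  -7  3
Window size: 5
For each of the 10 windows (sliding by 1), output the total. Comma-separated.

29, 19, 7, 8, 2, -13, 0, -8, -16, -13

Sliding a size-5 window across the 14 values:
[5, 11, 0, 6, 7] → sum 29
[11, 0, 6, 7, -5] → sum 19
[0, 6, 7, -5, -1] → sum 7
[6, 7, -5, -1, 1] → sum 8
[7, -5, -1, 1, 0] → sum 2
[-5, -1, 1, 0, -8] → sum -13
[-1, 1, 0, -8, 8] → sum 0
[1, 0, -8, 8, -9] → sum -8
[0, -8, 8, -9, -7] → sum -16
[-8, 8, -9, -7, 3] → sum -13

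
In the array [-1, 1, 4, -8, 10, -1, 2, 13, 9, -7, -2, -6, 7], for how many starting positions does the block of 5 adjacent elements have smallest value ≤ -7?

[-1, 1, 4, -8, 10] → min -8  ≤ -7 ✓
[1, 4, -8, 10, -1] → min -8  ≤ -7 ✓
[4, -8, 10, -1, 2] → min -8  ≤ -7 ✓
[-8, 10, -1, 2, 13] → min -8  ≤ -7 ✓
[10, -1, 2, 13, 9] → min -1
[-1, 2, 13, 9, -7] → min -7  ≤ -7 ✓
[2, 13, 9, -7, -2] → min -7  ≤ -7 ✓
[13, 9, -7, -2, -6] → min -7  ≤ -7 ✓
[9, -7, -2, -6, 7] → min -7  ≤ -7 ✓
8 windows satisfy the condition.

8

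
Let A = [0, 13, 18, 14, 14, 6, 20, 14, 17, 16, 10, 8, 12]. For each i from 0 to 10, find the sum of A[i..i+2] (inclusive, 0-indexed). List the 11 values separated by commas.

31, 45, 46, 34, 40, 40, 51, 47, 43, 34, 30

0 13 18 → sum 31
13 18 14 → sum 45
18 14 14 → sum 46
14 14 6 → sum 34
14 6 20 → sum 40
6 20 14 → sum 40
20 14 17 → sum 51
14 17 16 → sum 47
17 16 10 → sum 43
16 10 8 → sum 34
10 8 12 → sum 30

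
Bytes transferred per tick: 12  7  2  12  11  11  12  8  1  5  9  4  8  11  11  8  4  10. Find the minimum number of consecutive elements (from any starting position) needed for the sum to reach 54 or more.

5

add 12: running sum 12 < 54
add 7: running sum 19 < 54
add 2: running sum 21 < 54
add 12: running sum 33 < 54
add 11: running sum 44 < 54
end 5: [12, 7, 2, 12, 11, 11] sum 55, len 6
end 6: [7, 2, 12, 11, 11, 12] sum 55, len 6
end 7: [12, 11, 11, 12, 8] sum 54, len 5
end 8: [12, 11, 11, 12, 8, 1] sum 55, len 6
end 9: [12, 11, 11, 12, 8, 1, 5] sum 60, len 7
end 10: [11, 11, 12, 8, 1, 5, 9] sum 57, len 7
end 11: [11, 11, 12, 8, 1, 5, 9, 4] sum 61, len 8
end 12: [11, 12, 8, 1, 5, 9, 4, 8] sum 58, len 8
end 13: [12, 8, 1, 5, 9, 4, 8, 11] sum 58, len 8
end 14: [8, 1, 5, 9, 4, 8, 11, 11] sum 57, len 8
end 15: [5, 9, 4, 8, 11, 11, 8] sum 56, len 7
end 16: [9, 4, 8, 11, 11, 8, 4] sum 55, len 7
end 17: [4, 8, 11, 11, 8, 4, 10] sum 56, len 7
Shortest qualifying length: 5.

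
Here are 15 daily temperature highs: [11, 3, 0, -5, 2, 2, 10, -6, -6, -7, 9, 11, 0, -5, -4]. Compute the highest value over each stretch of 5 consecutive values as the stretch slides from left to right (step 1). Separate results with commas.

11 3 0 -5 2 → max 11
3 0 -5 2 2 → max 3
0 -5 2 2 10 → max 10
-5 2 2 10 -6 → max 10
2 2 10 -6 -6 → max 10
2 10 -6 -6 -7 → max 10
10 -6 -6 -7 9 → max 10
-6 -6 -7 9 11 → max 11
-6 -7 9 11 0 → max 11
-7 9 11 0 -5 → max 11
9 11 0 -5 -4 → max 11

11, 3, 10, 10, 10, 10, 10, 11, 11, 11, 11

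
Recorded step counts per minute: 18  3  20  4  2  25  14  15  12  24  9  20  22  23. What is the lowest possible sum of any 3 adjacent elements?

18 3 20 → sum 41
3 20 4 → sum 27
20 4 2 → sum 26
4 2 25 → sum 31
2 25 14 → sum 41
25 14 15 → sum 54
14 15 12 → sum 41
15 12 24 → sum 51
12 24 9 → sum 45
24 9 20 → sum 53
9 20 22 → sum 51
20 22 23 → sum 65
Lowest of these is 26.

26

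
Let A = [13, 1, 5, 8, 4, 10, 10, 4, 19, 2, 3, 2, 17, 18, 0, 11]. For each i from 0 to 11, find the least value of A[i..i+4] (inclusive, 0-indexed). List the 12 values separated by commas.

1, 1, 4, 4, 4, 2, 2, 2, 2, 2, 0, 0

13 1 5 8 4 → min 1
1 5 8 4 10 → min 1
5 8 4 10 10 → min 4
8 4 10 10 4 → min 4
4 10 10 4 19 → min 4
10 10 4 19 2 → min 2
10 4 19 2 3 → min 2
4 19 2 3 2 → min 2
19 2 3 2 17 → min 2
2 3 2 17 18 → min 2
3 2 17 18 0 → min 0
2 17 18 0 11 → min 0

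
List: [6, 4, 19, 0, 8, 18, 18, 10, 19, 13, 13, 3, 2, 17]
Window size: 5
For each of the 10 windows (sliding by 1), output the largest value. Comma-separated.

19, 19, 19, 18, 19, 19, 19, 19, 19, 17

Sliding a size-5 window across the 14 values:
(6, 4, 19, 0, 8) → max 19
(4, 19, 0, 8, 18) → max 19
(19, 0, 8, 18, 18) → max 19
(0, 8, 18, 18, 10) → max 18
(8, 18, 18, 10, 19) → max 19
(18, 18, 10, 19, 13) → max 19
(18, 10, 19, 13, 13) → max 19
(10, 19, 13, 13, 3) → max 19
(19, 13, 13, 3, 2) → max 19
(13, 13, 3, 2, 17) → max 17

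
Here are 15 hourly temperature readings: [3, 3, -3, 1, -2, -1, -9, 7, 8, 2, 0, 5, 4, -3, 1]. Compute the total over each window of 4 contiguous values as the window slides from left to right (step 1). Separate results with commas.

4, -1, -5, -11, -5, 5, 8, 17, 15, 11, 6, 7

Sliding a size-4 window across the 15 values:
(3, 3, -3, 1) → sum 4
(3, -3, 1, -2) → sum -1
(-3, 1, -2, -1) → sum -5
(1, -2, -1, -9) → sum -11
(-2, -1, -9, 7) → sum -5
(-1, -9, 7, 8) → sum 5
(-9, 7, 8, 2) → sum 8
(7, 8, 2, 0) → sum 17
(8, 2, 0, 5) → sum 15
(2, 0, 5, 4) → sum 11
(0, 5, 4, -3) → sum 6
(5, 4, -3, 1) → sum 7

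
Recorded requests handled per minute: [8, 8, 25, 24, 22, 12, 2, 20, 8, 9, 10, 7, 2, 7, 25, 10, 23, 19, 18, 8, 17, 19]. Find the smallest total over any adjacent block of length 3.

Each size-3 window and its sum:
(8, 8, 25) → sum 41
(8, 25, 24) → sum 57
(25, 24, 22) → sum 71
(24, 22, 12) → sum 58
(22, 12, 2) → sum 36
(12, 2, 20) → sum 34
(2, 20, 8) → sum 30
(20, 8, 9) → sum 37
(8, 9, 10) → sum 27
(9, 10, 7) → sum 26
(10, 7, 2) → sum 19
(7, 2, 7) → sum 16
(2, 7, 25) → sum 34
(7, 25, 10) → sum 42
(25, 10, 23) → sum 58
(10, 23, 19) → sum 52
(23, 19, 18) → sum 60
(19, 18, 8) → sum 45
(18, 8, 17) → sum 43
(8, 17, 19) → sum 44
Smallest of these is 16.

16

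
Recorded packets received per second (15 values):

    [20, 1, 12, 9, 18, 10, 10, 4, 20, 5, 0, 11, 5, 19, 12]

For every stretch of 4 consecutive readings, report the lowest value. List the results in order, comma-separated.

1, 1, 9, 9, 4, 4, 4, 0, 0, 0, 0, 5

[20, 1, 12, 9] → min 1
[1, 12, 9, 18] → min 1
[12, 9, 18, 10] → min 9
[9, 18, 10, 10] → min 9
[18, 10, 10, 4] → min 4
[10, 10, 4, 20] → min 4
[10, 4, 20, 5] → min 4
[4, 20, 5, 0] → min 0
[20, 5, 0, 11] → min 0
[5, 0, 11, 5] → min 0
[0, 11, 5, 19] → min 0
[11, 5, 19, 12] → min 5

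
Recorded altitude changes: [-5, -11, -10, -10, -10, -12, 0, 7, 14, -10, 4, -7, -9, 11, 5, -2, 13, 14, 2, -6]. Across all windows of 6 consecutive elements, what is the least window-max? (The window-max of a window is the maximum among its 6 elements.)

-5

Window maxs for each of the 15 positions:
-5 -11 -10 -10 -10 -12 → max -5
-11 -10 -10 -10 -12 0 → max 0
-10 -10 -10 -12 0 7 → max 7
-10 -10 -12 0 7 14 → max 14
-10 -12 0 7 14 -10 → max 14
-12 0 7 14 -10 4 → max 14
0 7 14 -10 4 -7 → max 14
7 14 -10 4 -7 -9 → max 14
14 -10 4 -7 -9 11 → max 14
-10 4 -7 -9 11 5 → max 11
4 -7 -9 11 5 -2 → max 11
-7 -9 11 5 -2 13 → max 13
-9 11 5 -2 13 14 → max 14
11 5 -2 13 14 2 → max 14
5 -2 13 14 2 -6 → max 14
Least of these is -5.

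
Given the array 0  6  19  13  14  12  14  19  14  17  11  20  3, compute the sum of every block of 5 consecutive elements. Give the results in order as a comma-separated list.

Sliding a size-5 window across the 13 values:
(0, 6, 19, 13, 14) → sum 52
(6, 19, 13, 14, 12) → sum 64
(19, 13, 14, 12, 14) → sum 72
(13, 14, 12, 14, 19) → sum 72
(14, 12, 14, 19, 14) → sum 73
(12, 14, 19, 14, 17) → sum 76
(14, 19, 14, 17, 11) → sum 75
(19, 14, 17, 11, 20) → sum 81
(14, 17, 11, 20, 3) → sum 65

52, 64, 72, 72, 73, 76, 75, 81, 65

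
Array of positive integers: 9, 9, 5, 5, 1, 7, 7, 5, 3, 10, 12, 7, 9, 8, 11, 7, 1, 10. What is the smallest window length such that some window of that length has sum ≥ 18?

2

add 9: running sum 9 < 18
add 9: shortest ending here [9, 9] sum 18, len 2
add 5: shortest ending here [9, 9, 5] sum 23, len 3
add 5: shortest ending here [9, 5, 5] sum 19, len 3
add 1: shortest ending here [9, 5, 5, 1] sum 20, len 4
add 7: shortest ending here [5, 5, 1, 7] sum 18, len 4
add 7: shortest ending here [5, 1, 7, 7] sum 20, len 4
add 5: shortest ending here [7, 7, 5] sum 19, len 3
add 3: shortest ending here [7, 7, 5, 3] sum 22, len 4
add 10: shortest ending here [5, 3, 10] sum 18, len 3
add 12: shortest ending here [10, 12] sum 22, len 2
add 7: shortest ending here [12, 7] sum 19, len 2
add 9: shortest ending here [12, 7, 9] sum 28, len 3
add 8: shortest ending here [7, 9, 8] sum 24, len 3
add 11: shortest ending here [8, 11] sum 19, len 2
add 7: shortest ending here [11, 7] sum 18, len 2
add 1: shortest ending here [11, 7, 1] sum 19, len 3
add 10: shortest ending here [7, 1, 10] sum 18, len 3
Shortest qualifying length: 2.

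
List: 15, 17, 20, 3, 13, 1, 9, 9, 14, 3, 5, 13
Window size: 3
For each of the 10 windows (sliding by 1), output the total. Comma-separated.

(15, 17, 20) → sum 52
(17, 20, 3) → sum 40
(20, 3, 13) → sum 36
(3, 13, 1) → sum 17
(13, 1, 9) → sum 23
(1, 9, 9) → sum 19
(9, 9, 14) → sum 32
(9, 14, 3) → sum 26
(14, 3, 5) → sum 22
(3, 5, 13) → sum 21

52, 40, 36, 17, 23, 19, 32, 26, 22, 21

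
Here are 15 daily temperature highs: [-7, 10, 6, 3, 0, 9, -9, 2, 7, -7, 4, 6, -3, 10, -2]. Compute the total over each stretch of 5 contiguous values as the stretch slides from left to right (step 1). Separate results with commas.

(-7, 10, 6, 3, 0) → sum 12
(10, 6, 3, 0, 9) → sum 28
(6, 3, 0, 9, -9) → sum 9
(3, 0, 9, -9, 2) → sum 5
(0, 9, -9, 2, 7) → sum 9
(9, -9, 2, 7, -7) → sum 2
(-9, 2, 7, -7, 4) → sum -3
(2, 7, -7, 4, 6) → sum 12
(7, -7, 4, 6, -3) → sum 7
(-7, 4, 6, -3, 10) → sum 10
(4, 6, -3, 10, -2) → sum 15

12, 28, 9, 5, 9, 2, -3, 12, 7, 10, 15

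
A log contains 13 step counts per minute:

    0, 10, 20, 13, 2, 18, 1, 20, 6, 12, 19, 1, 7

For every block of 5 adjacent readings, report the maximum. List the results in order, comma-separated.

20, 20, 20, 20, 20, 20, 20, 20, 19

Sliding a size-5 window across the 13 values:
[0, 10, 20, 13, 2] → max 20
[10, 20, 13, 2, 18] → max 20
[20, 13, 2, 18, 1] → max 20
[13, 2, 18, 1, 20] → max 20
[2, 18, 1, 20, 6] → max 20
[18, 1, 20, 6, 12] → max 20
[1, 20, 6, 12, 19] → max 20
[20, 6, 12, 19, 1] → max 20
[6, 12, 19, 1, 7] → max 19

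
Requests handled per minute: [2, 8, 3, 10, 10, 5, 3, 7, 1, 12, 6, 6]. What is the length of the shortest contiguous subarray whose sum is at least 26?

4

add 2: running sum 2 < 26
add 8: running sum 10 < 26
add 3: running sum 13 < 26
add 10: running sum 23 < 26
add 10: shortest ending here [8, 3, 10, 10] sum 31, len 4
add 5: shortest ending here [3, 10, 10, 5] sum 28, len 4
add 3: shortest ending here [10, 10, 5, 3] sum 28, len 4
add 7: shortest ending here [10, 10, 5, 3, 7] sum 35, len 5
add 1: shortest ending here [10, 5, 3, 7, 1] sum 26, len 5
add 12: shortest ending here [5, 3, 7, 1, 12] sum 28, len 5
add 6: shortest ending here [7, 1, 12, 6] sum 26, len 4
add 6: shortest ending here [7, 1, 12, 6, 6] sum 32, len 5
Shortest qualifying length: 4.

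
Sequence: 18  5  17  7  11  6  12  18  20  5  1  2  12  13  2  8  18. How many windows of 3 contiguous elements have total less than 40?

[18, 5, 17] → sum 40
[5, 17, 7] → sum 29  < 40 ✓
[17, 7, 11] → sum 35  < 40 ✓
[7, 11, 6] → sum 24  < 40 ✓
[11, 6, 12] → sum 29  < 40 ✓
[6, 12, 18] → sum 36  < 40 ✓
[12, 18, 20] → sum 50
[18, 20, 5] → sum 43
[20, 5, 1] → sum 26  < 40 ✓
[5, 1, 2] → sum 8  < 40 ✓
[1, 2, 12] → sum 15  < 40 ✓
[2, 12, 13] → sum 27  < 40 ✓
[12, 13, 2] → sum 27  < 40 ✓
[13, 2, 8] → sum 23  < 40 ✓
[2, 8, 18] → sum 28  < 40 ✓
12 windows satisfy the condition.

12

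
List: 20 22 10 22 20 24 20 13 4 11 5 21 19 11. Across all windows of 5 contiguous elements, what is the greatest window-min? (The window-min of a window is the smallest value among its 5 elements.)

20 22 10 22 20 → min 10
22 10 22 20 24 → min 10
10 22 20 24 20 → min 10
22 20 24 20 13 → min 13
20 24 20 13 4 → min 4
24 20 13 4 11 → min 4
20 13 4 11 5 → min 4
13 4 11 5 21 → min 4
4 11 5 21 19 → min 4
11 5 21 19 11 → min 5
Greatest of these is 13.

13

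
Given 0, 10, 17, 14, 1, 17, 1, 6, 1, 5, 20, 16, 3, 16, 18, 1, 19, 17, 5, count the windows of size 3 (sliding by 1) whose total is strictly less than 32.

0 10 17 → sum 27  < 32 ✓
10 17 14 → sum 41
17 14 1 → sum 32
14 1 17 → sum 32
1 17 1 → sum 19  < 32 ✓
17 1 6 → sum 24  < 32 ✓
1 6 1 → sum 8  < 32 ✓
6 1 5 → sum 12  < 32 ✓
1 5 20 → sum 26  < 32 ✓
5 20 16 → sum 41
20 16 3 → sum 39
16 3 16 → sum 35
3 16 18 → sum 37
16 18 1 → sum 35
18 1 19 → sum 38
1 19 17 → sum 37
19 17 5 → sum 41
6 windows satisfy the condition.

6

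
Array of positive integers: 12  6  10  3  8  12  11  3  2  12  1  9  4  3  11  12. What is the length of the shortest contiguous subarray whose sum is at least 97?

add 12: running sum 12 < 97
add 6: running sum 18 < 97
add 10: running sum 28 < 97
add 3: running sum 31 < 97
add 8: running sum 39 < 97
add 12: running sum 51 < 97
add 11: running sum 62 < 97
add 3: running sum 65 < 97
add 2: running sum 67 < 97
add 12: running sum 79 < 97
add 1: running sum 80 < 97
add 9: running sum 89 < 97
add 4: running sum 93 < 97
add 3: running sum 96 < 97
end 14: [12, 6, 10, 3, 8, 12, 11, 3, 2, 12, 1, 9, 4, 3, 11] sum 107, len 15
end 15: [10, 3, 8, 12, 11, 3, 2, 12, 1, 9, 4, 3, 11, 12] sum 101, len 14
Shortest qualifying length: 14.

14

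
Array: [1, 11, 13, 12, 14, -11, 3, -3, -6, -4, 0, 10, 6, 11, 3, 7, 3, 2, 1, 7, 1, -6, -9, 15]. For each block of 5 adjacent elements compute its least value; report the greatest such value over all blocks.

[1, 11, 13, 12, 14] → min 1
[11, 13, 12, 14, -11] → min -11
[13, 12, 14, -11, 3] → min -11
[12, 14, -11, 3, -3] → min -11
[14, -11, 3, -3, -6] → min -11
[-11, 3, -3, -6, -4] → min -11
[3, -3, -6, -4, 0] → min -6
[-3, -6, -4, 0, 10] → min -6
[-6, -4, 0, 10, 6] → min -6
[-4, 0, 10, 6, 11] → min -4
[0, 10, 6, 11, 3] → min 0
[10, 6, 11, 3, 7] → min 3
[6, 11, 3, 7, 3] → min 3
[11, 3, 7, 3, 2] → min 2
[3, 7, 3, 2, 1] → min 1
[7, 3, 2, 1, 7] → min 1
[3, 2, 1, 7, 1] → min 1
[2, 1, 7, 1, -6] → min -6
[1, 7, 1, -6, -9] → min -9
[7, 1, -6, -9, 15] → min -9
Greatest of these is 3.

3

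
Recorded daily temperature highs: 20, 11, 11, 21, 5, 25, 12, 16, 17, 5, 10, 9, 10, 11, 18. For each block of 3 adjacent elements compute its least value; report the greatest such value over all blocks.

12

(20, 11, 11) → min 11
(11, 11, 21) → min 11
(11, 21, 5) → min 5
(21, 5, 25) → min 5
(5, 25, 12) → min 5
(25, 12, 16) → min 12
(12, 16, 17) → min 12
(16, 17, 5) → min 5
(17, 5, 10) → min 5
(5, 10, 9) → min 5
(10, 9, 10) → min 9
(9, 10, 11) → min 9
(10, 11, 18) → min 10
Greatest of these is 12.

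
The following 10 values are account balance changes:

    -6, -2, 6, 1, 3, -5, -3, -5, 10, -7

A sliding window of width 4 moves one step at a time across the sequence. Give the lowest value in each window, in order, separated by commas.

-6, -2, -5, -5, -5, -5, -7

Sliding a size-4 window across the 10 values:
[-6, -2, 6, 1] → min -6
[-2, 6, 1, 3] → min -2
[6, 1, 3, -5] → min -5
[1, 3, -5, -3] → min -5
[3, -5, -3, -5] → min -5
[-5, -3, -5, 10] → min -5
[-3, -5, 10, -7] → min -7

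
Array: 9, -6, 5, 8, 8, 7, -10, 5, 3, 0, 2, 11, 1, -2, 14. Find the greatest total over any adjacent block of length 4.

28

9 -6 5 8 → sum 16
-6 5 8 8 → sum 15
5 8 8 7 → sum 28
8 8 7 -10 → sum 13
8 7 -10 5 → sum 10
7 -10 5 3 → sum 5
-10 5 3 0 → sum -2
5 3 0 2 → sum 10
3 0 2 11 → sum 16
0 2 11 1 → sum 14
2 11 1 -2 → sum 12
11 1 -2 14 → sum 24
Greatest of these is 28.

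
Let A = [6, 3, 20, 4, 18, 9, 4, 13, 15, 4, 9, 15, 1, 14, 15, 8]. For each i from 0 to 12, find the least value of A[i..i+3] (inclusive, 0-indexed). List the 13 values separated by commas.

3, 3, 4, 4, 4, 4, 4, 4, 4, 1, 1, 1, 1

[6, 3, 20, 4] → min 3
[3, 20, 4, 18] → min 3
[20, 4, 18, 9] → min 4
[4, 18, 9, 4] → min 4
[18, 9, 4, 13] → min 4
[9, 4, 13, 15] → min 4
[4, 13, 15, 4] → min 4
[13, 15, 4, 9] → min 4
[15, 4, 9, 15] → min 4
[4, 9, 15, 1] → min 1
[9, 15, 1, 14] → min 1
[15, 1, 14, 15] → min 1
[1, 14, 15, 8] → min 1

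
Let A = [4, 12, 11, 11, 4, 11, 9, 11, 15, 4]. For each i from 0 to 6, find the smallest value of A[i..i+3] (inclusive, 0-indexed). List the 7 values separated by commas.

4, 4, 4, 4, 4, 9, 4

(4, 12, 11, 11) → min 4
(12, 11, 11, 4) → min 4
(11, 11, 4, 11) → min 4
(11, 4, 11, 9) → min 4
(4, 11, 9, 11) → min 4
(11, 9, 11, 15) → min 9
(9, 11, 15, 4) → min 4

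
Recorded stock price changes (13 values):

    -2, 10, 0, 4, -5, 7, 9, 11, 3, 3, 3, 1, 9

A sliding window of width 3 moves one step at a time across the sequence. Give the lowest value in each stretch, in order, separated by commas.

-2, 0, -5, -5, -5, 7, 3, 3, 3, 1, 1

Sliding a size-3 window across the 13 values:
[-2, 10, 0] → min -2
[10, 0, 4] → min 0
[0, 4, -5] → min -5
[4, -5, 7] → min -5
[-5, 7, 9] → min -5
[7, 9, 11] → min 7
[9, 11, 3] → min 3
[11, 3, 3] → min 3
[3, 3, 3] → min 3
[3, 3, 1] → min 1
[3, 1, 9] → min 1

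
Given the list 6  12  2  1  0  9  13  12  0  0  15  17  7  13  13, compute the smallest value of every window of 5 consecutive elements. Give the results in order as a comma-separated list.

(6, 12, 2, 1, 0) → min 0
(12, 2, 1, 0, 9) → min 0
(2, 1, 0, 9, 13) → min 0
(1, 0, 9, 13, 12) → min 0
(0, 9, 13, 12, 0) → min 0
(9, 13, 12, 0, 0) → min 0
(13, 12, 0, 0, 15) → min 0
(12, 0, 0, 15, 17) → min 0
(0, 0, 15, 17, 7) → min 0
(0, 15, 17, 7, 13) → min 0
(15, 17, 7, 13, 13) → min 7

0, 0, 0, 0, 0, 0, 0, 0, 0, 0, 7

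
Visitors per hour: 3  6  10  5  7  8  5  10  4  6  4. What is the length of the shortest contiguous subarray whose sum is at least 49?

add 3: running sum 3 < 49
add 6: running sum 9 < 49
add 10: running sum 19 < 49
add 5: running sum 24 < 49
add 7: running sum 31 < 49
add 8: running sum 39 < 49
add 5: running sum 44 < 49
add 10: shortest ending here [6, 10, 5, 7, 8, 5, 10] sum 51, len 7
add 4: shortest ending here [10, 5, 7, 8, 5, 10, 4] sum 49, len 7
add 6: shortest ending here [10, 5, 7, 8, 5, 10, 4, 6] sum 55, len 8
add 4: shortest ending here [5, 7, 8, 5, 10, 4, 6, 4] sum 49, len 8
Shortest qualifying length: 7.

7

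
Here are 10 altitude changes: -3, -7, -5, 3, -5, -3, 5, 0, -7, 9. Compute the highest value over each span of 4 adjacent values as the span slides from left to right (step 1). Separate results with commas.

[-3, -7, -5, 3] → max 3
[-7, -5, 3, -5] → max 3
[-5, 3, -5, -3] → max 3
[3, -5, -3, 5] → max 5
[-5, -3, 5, 0] → max 5
[-3, 5, 0, -7] → max 5
[5, 0, -7, 9] → max 9

3, 3, 3, 5, 5, 5, 9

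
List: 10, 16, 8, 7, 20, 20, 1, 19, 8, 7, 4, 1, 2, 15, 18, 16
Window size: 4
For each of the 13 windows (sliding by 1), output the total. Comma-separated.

41, 51, 55, 48, 60, 48, 35, 38, 20, 14, 22, 36, 51

[10, 16, 8, 7] → sum 41
[16, 8, 7, 20] → sum 51
[8, 7, 20, 20] → sum 55
[7, 20, 20, 1] → sum 48
[20, 20, 1, 19] → sum 60
[20, 1, 19, 8] → sum 48
[1, 19, 8, 7] → sum 35
[19, 8, 7, 4] → sum 38
[8, 7, 4, 1] → sum 20
[7, 4, 1, 2] → sum 14
[4, 1, 2, 15] → sum 22
[1, 2, 15, 18] → sum 36
[2, 15, 18, 16] → sum 51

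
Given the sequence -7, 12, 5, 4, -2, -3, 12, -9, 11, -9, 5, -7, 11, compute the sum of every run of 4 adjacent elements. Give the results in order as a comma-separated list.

Sliding a size-4 window across the 13 values:
-7 12 5 4 → sum 14
12 5 4 -2 → sum 19
5 4 -2 -3 → sum 4
4 -2 -3 12 → sum 11
-2 -3 12 -9 → sum -2
-3 12 -9 11 → sum 11
12 -9 11 -9 → sum 5
-9 11 -9 5 → sum -2
11 -9 5 -7 → sum 0
-9 5 -7 11 → sum 0

14, 19, 4, 11, -2, 11, 5, -2, 0, 0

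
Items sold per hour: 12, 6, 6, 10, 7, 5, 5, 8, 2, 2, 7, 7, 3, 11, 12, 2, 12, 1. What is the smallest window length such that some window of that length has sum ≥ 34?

4

add 12: running sum 12 < 34
add 6: running sum 18 < 34
add 6: running sum 24 < 34
end 3: [12, 6, 6, 10] sum 34, len 4
end 4: [12, 6, 6, 10, 7] sum 41, len 5
end 5: [6, 6, 10, 7, 5] sum 34, len 5
end 6: [6, 6, 10, 7, 5, 5] sum 39, len 6
end 7: [10, 7, 5, 5, 8] sum 35, len 5
end 8: [10, 7, 5, 5, 8, 2] sum 37, len 6
end 9: [10, 7, 5, 5, 8, 2, 2] sum 39, len 7
end 10: [7, 5, 5, 8, 2, 2, 7] sum 36, len 7
end 11: [5, 5, 8, 2, 2, 7, 7] sum 36, len 7
end 12: [5, 8, 2, 2, 7, 7, 3] sum 34, len 7
end 13: [8, 2, 2, 7, 7, 3, 11] sum 40, len 7
end 14: [7, 7, 3, 11, 12] sum 40, len 5
end 15: [7, 3, 11, 12, 2] sum 35, len 5
end 16: [11, 12, 2, 12] sum 37, len 4
end 17: [11, 12, 2, 12, 1] sum 38, len 5
Shortest qualifying length: 4.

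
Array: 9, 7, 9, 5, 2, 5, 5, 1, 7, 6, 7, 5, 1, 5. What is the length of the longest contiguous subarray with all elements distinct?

4

[9] len 1
[9, 7] len 2
[7, 9] len 2
[7, 9, 5] len 3
[7, 9, 5, 2] len 4
[2, 5] len 2
[5] len 1
[5, 1] len 2
[5, 1, 7] len 3
[5, 1, 7, 6] len 4
[6, 7] len 2
[6, 7, 5] len 3
[6, 7, 5, 1] len 4
[1, 5] len 2
Longest all-distinct length: 4.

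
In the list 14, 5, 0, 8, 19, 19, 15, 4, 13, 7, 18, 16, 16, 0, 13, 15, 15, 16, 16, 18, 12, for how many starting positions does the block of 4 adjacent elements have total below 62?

15

[14, 5, 0, 8] → sum 27  < 62 ✓
[5, 0, 8, 19] → sum 32  < 62 ✓
[0, 8, 19, 19] → sum 46  < 62 ✓
[8, 19, 19, 15] → sum 61  < 62 ✓
[19, 19, 15, 4] → sum 57  < 62 ✓
[19, 15, 4, 13] → sum 51  < 62 ✓
[15, 4, 13, 7] → sum 39  < 62 ✓
[4, 13, 7, 18] → sum 42  < 62 ✓
[13, 7, 18, 16] → sum 54  < 62 ✓
[7, 18, 16, 16] → sum 57  < 62 ✓
[18, 16, 16, 0] → sum 50  < 62 ✓
[16, 16, 0, 13] → sum 45  < 62 ✓
[16, 0, 13, 15] → sum 44  < 62 ✓
[0, 13, 15, 15] → sum 43  < 62 ✓
[13, 15, 15, 16] → sum 59  < 62 ✓
[15, 15, 16, 16] → sum 62
[15, 16, 16, 18] → sum 65
[16, 16, 18, 12] → sum 62
15 windows satisfy the condition.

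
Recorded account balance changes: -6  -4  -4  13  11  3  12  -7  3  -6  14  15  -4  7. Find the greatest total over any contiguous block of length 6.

35

-6 -4 -4 13 11 3 → sum 13
-4 -4 13 11 3 12 → sum 31
-4 13 11 3 12 -7 → sum 28
13 11 3 12 -7 3 → sum 35
11 3 12 -7 3 -6 → sum 16
3 12 -7 3 -6 14 → sum 19
12 -7 3 -6 14 15 → sum 31
-7 3 -6 14 15 -4 → sum 15
3 -6 14 15 -4 7 → sum 29
Greatest of these is 35.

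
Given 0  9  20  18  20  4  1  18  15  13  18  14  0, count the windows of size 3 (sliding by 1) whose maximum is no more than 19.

(0, 9, 20) → max 20
(9, 20, 18) → max 20
(20, 18, 20) → max 20
(18, 20, 4) → max 20
(20, 4, 1) → max 20
(4, 1, 18) → max 18  ≤ 19 ✓
(1, 18, 15) → max 18  ≤ 19 ✓
(18, 15, 13) → max 18  ≤ 19 ✓
(15, 13, 18) → max 18  ≤ 19 ✓
(13, 18, 14) → max 18  ≤ 19 ✓
(18, 14, 0) → max 18  ≤ 19 ✓
6 windows satisfy the condition.

6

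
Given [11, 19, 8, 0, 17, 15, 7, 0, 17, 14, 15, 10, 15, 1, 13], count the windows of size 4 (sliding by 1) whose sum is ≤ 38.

2

(11, 19, 8, 0) → sum 38  ≤ 38 ✓
(19, 8, 0, 17) → sum 44
(8, 0, 17, 15) → sum 40
(0, 17, 15, 7) → sum 39
(17, 15, 7, 0) → sum 39
(15, 7, 0, 17) → sum 39
(7, 0, 17, 14) → sum 38  ≤ 38 ✓
(0, 17, 14, 15) → sum 46
(17, 14, 15, 10) → sum 56
(14, 15, 10, 15) → sum 54
(15, 10, 15, 1) → sum 41
(10, 15, 1, 13) → sum 39
2 windows satisfy the condition.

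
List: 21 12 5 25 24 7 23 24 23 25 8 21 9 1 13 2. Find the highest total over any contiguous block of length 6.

126

(21, 12, 5, 25, 24, 7) → sum 94
(12, 5, 25, 24, 7, 23) → sum 96
(5, 25, 24, 7, 23, 24) → sum 108
(25, 24, 7, 23, 24, 23) → sum 126
(24, 7, 23, 24, 23, 25) → sum 126
(7, 23, 24, 23, 25, 8) → sum 110
(23, 24, 23, 25, 8, 21) → sum 124
(24, 23, 25, 8, 21, 9) → sum 110
(23, 25, 8, 21, 9, 1) → sum 87
(25, 8, 21, 9, 1, 13) → sum 77
(8, 21, 9, 1, 13, 2) → sum 54
Highest of these is 126.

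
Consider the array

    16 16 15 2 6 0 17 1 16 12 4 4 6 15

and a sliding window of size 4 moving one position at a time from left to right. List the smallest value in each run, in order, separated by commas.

2, 2, 0, 0, 0, 0, 1, 1, 4, 4, 4

Sliding a size-4 window across the 14 values:
[16, 16, 15, 2] → min 2
[16, 15, 2, 6] → min 2
[15, 2, 6, 0] → min 0
[2, 6, 0, 17] → min 0
[6, 0, 17, 1] → min 0
[0, 17, 1, 16] → min 0
[17, 1, 16, 12] → min 1
[1, 16, 12, 4] → min 1
[16, 12, 4, 4] → min 4
[12, 4, 4, 6] → min 4
[4, 4, 6, 15] → min 4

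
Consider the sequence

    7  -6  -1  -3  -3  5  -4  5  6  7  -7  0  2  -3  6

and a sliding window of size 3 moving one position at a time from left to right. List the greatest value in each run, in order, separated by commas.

7, -1, -1, 5, 5, 5, 6, 7, 7, 7, 2, 2, 6

(7, -6, -1) → max 7
(-6, -1, -3) → max -1
(-1, -3, -3) → max -1
(-3, -3, 5) → max 5
(-3, 5, -4) → max 5
(5, -4, 5) → max 5
(-4, 5, 6) → max 6
(5, 6, 7) → max 7
(6, 7, -7) → max 7
(7, -7, 0) → max 7
(-7, 0, 2) → max 2
(0, 2, -3) → max 2
(2, -3, 6) → max 6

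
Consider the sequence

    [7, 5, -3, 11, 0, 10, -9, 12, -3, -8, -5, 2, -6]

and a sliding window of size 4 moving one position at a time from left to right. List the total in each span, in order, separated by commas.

20, 13, 18, 12, 13, 10, -8, -4, -14, -17

(7, 5, -3, 11) → sum 20
(5, -3, 11, 0) → sum 13
(-3, 11, 0, 10) → sum 18
(11, 0, 10, -9) → sum 12
(0, 10, -9, 12) → sum 13
(10, -9, 12, -3) → sum 10
(-9, 12, -3, -8) → sum -8
(12, -3, -8, -5) → sum -4
(-3, -8, -5, 2) → sum -14
(-8, -5, 2, -6) → sum -17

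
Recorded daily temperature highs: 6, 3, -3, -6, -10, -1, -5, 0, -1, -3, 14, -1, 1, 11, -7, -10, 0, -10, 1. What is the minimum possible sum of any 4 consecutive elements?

-27

[6, 3, -3, -6] → sum 0
[3, -3, -6, -10] → sum -16
[-3, -6, -10, -1] → sum -20
[-6, -10, -1, -5] → sum -22
[-10, -1, -5, 0] → sum -16
[-1, -5, 0, -1] → sum -7
[-5, 0, -1, -3] → sum -9
[0, -1, -3, 14] → sum 10
[-1, -3, 14, -1] → sum 9
[-3, 14, -1, 1] → sum 11
[14, -1, 1, 11] → sum 25
[-1, 1, 11, -7] → sum 4
[1, 11, -7, -10] → sum -5
[11, -7, -10, 0] → sum -6
[-7, -10, 0, -10] → sum -27
[-10, 0, -10, 1] → sum -19
Minimum of these is -27.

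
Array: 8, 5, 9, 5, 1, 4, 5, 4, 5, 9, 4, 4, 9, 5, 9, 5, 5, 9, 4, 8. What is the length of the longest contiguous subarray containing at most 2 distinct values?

add 8: window [8] (1 distinct), len 1
add 5: window [8, 5] (2 distinct), len 2
add 9: window [5, 9] (2 distinct), len 2
add 5: window [5, 9, 5] (2 distinct), len 3
add 1: window [5, 1] (2 distinct), len 2
add 4: window [1, 4] (2 distinct), len 2
add 5: window [4, 5] (2 distinct), len 2
add 4: window [4, 5, 4] (2 distinct), len 3
add 5: window [4, 5, 4, 5] (2 distinct), len 4
add 9: window [5, 9] (2 distinct), len 2
add 4: window [9, 4] (2 distinct), len 2
add 4: window [9, 4, 4] (2 distinct), len 3
add 9: window [9, 4, 4, 9] (2 distinct), len 4
add 5: window [9, 5] (2 distinct), len 2
add 9: window [9, 5, 9] (2 distinct), len 3
add 5: window [9, 5, 9, 5] (2 distinct), len 4
add 5: window [9, 5, 9, 5, 5] (2 distinct), len 5
add 9: window [9, 5, 9, 5, 5, 9] (2 distinct), len 6
add 4: window [9, 4] (2 distinct), len 2
add 8: window [4, 8] (2 distinct), len 2
Longest length with ≤2 distinct: 6.

6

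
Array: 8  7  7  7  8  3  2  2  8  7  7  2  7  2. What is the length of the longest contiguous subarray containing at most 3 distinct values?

[8] 1 distinct, len 1
[8, 7] 2 distinct, len 2
[8, 7, 7] 2 distinct, len 3
[8, 7, 7, 7] 2 distinct, len 4
[8, 7, 7, 7, 8] 2 distinct, len 5
[8, 7, 7, 7, 8, 3] 3 distinct, len 6
[8, 3, 2] 3 distinct, len 3
[8, 3, 2, 2] 3 distinct, len 4
[8, 3, 2, 2, 8] 3 distinct, len 5
[2, 2, 8, 7] 3 distinct, len 4
[2, 2, 8, 7, 7] 3 distinct, len 5
[2, 2, 8, 7, 7, 2] 3 distinct, len 6
[2, 2, 8, 7, 7, 2, 7] 3 distinct, len 7
[2, 2, 8, 7, 7, 2, 7, 2] 3 distinct, len 8
Longest length with ≤3 distinct: 8.

8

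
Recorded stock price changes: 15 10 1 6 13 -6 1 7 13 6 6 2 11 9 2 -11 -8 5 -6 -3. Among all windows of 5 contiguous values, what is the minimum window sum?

-23

Window sums for each of the 16 positions:
(15, 10, 1, 6, 13) → sum 45
(10, 1, 6, 13, -6) → sum 24
(1, 6, 13, -6, 1) → sum 15
(6, 13, -6, 1, 7) → sum 21
(13, -6, 1, 7, 13) → sum 28
(-6, 1, 7, 13, 6) → sum 21
(1, 7, 13, 6, 6) → sum 33
(7, 13, 6, 6, 2) → sum 34
(13, 6, 6, 2, 11) → sum 38
(6, 6, 2, 11, 9) → sum 34
(6, 2, 11, 9, 2) → sum 30
(2, 11, 9, 2, -11) → sum 13
(11, 9, 2, -11, -8) → sum 3
(9, 2, -11, -8, 5) → sum -3
(2, -11, -8, 5, -6) → sum -18
(-11, -8, 5, -6, -3) → sum -23
Minimum of these is -23.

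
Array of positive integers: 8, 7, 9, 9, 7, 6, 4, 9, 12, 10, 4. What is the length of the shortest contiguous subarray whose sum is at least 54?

add 8: running sum 8 < 54
add 7: running sum 15 < 54
add 9: running sum 24 < 54
add 9: running sum 33 < 54
add 7: running sum 40 < 54
add 6: running sum 46 < 54
add 4: running sum 50 < 54
end 7: [8, 7, 9, 9, 7, 6, 4, 9] sum 59, len 8
end 8: [9, 9, 7, 6, 4, 9, 12] sum 56, len 7
end 9: [9, 7, 6, 4, 9, 12, 10] sum 57, len 7
end 10: [9, 7, 6, 4, 9, 12, 10, 4] sum 61, len 8
Shortest qualifying length: 7.

7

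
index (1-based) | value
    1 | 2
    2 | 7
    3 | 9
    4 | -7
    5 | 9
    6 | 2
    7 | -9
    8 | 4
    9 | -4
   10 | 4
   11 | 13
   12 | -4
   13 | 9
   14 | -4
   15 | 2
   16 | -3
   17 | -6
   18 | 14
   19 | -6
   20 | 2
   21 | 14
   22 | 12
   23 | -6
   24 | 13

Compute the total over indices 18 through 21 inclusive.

24

Elements at indices 18..21: 14, -6, 2, 14
sum(14, -6, 2, 14) = 24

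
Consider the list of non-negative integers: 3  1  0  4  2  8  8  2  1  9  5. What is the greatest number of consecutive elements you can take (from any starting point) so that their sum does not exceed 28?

Extend to the right; shrink from the left whenever the sum exceeds 28:
add 3: [3] sum 3, len 1
add 1: [3, 1] sum 4, len 2
add 0: [3, 1, 0] sum 4, len 3
add 4: [3, 1, 0, 4] sum 8, len 4
add 2: [3, 1, 0, 4, 2] sum 10, len 5
add 8: [3, 1, 0, 4, 2, 8] sum 18, len 6
add 8: [3, 1, 0, 4, 2, 8, 8] sum 26, len 7
add 2: [3, 1, 0, 4, 2, 8, 8, 2] sum 28, len 8
add 1: [1, 0, 4, 2, 8, 8, 2, 1] sum 26, len 8
add 9: [8, 8, 2, 1, 9] sum 28, len 5
add 5: [8, 2, 1, 9, 5] sum 25, len 5
Longest length seen: 8.

8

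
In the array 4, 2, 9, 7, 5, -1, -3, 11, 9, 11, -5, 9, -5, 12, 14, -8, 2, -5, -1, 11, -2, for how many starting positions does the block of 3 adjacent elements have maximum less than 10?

(4, 2, 9) → max 9  < 10 ✓
(2, 9, 7) → max 9  < 10 ✓
(9, 7, 5) → max 9  < 10 ✓
(7, 5, -1) → max 7  < 10 ✓
(5, -1, -3) → max 5  < 10 ✓
(-1, -3, 11) → max 11
(-3, 11, 9) → max 11
(11, 9, 11) → max 11
(9, 11, -5) → max 11
(11, -5, 9) → max 11
(-5, 9, -5) → max 9  < 10 ✓
(9, -5, 12) → max 12
(-5, 12, 14) → max 14
(12, 14, -8) → max 14
(14, -8, 2) → max 14
(-8, 2, -5) → max 2  < 10 ✓
(2, -5, -1) → max 2  < 10 ✓
(-5, -1, 11) → max 11
(-1, 11, -2) → max 11
8 windows satisfy the condition.

8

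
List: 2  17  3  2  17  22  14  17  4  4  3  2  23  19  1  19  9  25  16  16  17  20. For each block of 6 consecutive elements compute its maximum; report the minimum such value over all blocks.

Window maxs for each of the 17 positions:
[2, 17, 3, 2, 17, 22] → max 22
[17, 3, 2, 17, 22, 14] → max 22
[3, 2, 17, 22, 14, 17] → max 22
[2, 17, 22, 14, 17, 4] → max 22
[17, 22, 14, 17, 4, 4] → max 22
[22, 14, 17, 4, 4, 3] → max 22
[14, 17, 4, 4, 3, 2] → max 17
[17, 4, 4, 3, 2, 23] → max 23
[4, 4, 3, 2, 23, 19] → max 23
[4, 3, 2, 23, 19, 1] → max 23
[3, 2, 23, 19, 1, 19] → max 23
[2, 23, 19, 1, 19, 9] → max 23
[23, 19, 1, 19, 9, 25] → max 25
[19, 1, 19, 9, 25, 16] → max 25
[1, 19, 9, 25, 16, 16] → max 25
[19, 9, 25, 16, 16, 17] → max 25
[9, 25, 16, 16, 17, 20] → max 25
Minimum of these is 17.

17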